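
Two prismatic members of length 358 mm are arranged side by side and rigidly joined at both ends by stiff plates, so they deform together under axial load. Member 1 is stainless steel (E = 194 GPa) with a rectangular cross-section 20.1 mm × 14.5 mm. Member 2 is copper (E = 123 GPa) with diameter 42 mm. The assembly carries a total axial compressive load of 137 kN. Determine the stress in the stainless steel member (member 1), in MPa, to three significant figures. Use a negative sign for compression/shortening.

-117 MPa

A_1 = 291.5 mm².
A_2 = 1385 mm².
Equal strain + equilibrium ⇒ each member carries load in proportion to AE: A₁E₁ = 56540000 N, A₂E₂ = 170400000 N, ΣAE = 227000000 N.
σ₁ = P·E₁/ΣAE = -137000·194000/227000000 = -117.1 MPa.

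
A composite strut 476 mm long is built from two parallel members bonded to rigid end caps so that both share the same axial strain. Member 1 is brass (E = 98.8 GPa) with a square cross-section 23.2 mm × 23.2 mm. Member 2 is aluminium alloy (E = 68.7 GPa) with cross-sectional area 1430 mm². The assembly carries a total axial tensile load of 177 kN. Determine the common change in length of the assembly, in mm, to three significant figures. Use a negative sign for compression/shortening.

0.556 mm

A_1 = 538.2 mm².
Equal strain + equilibrium ⇒ each member carries load in proportion to AE: A₁E₁ = 53180000 N, A₂E₂ = 98240000 N, ΣAE = 151400000 N.
δ = PL/ΣAE = 177000·476/151400000 = 0.5564 mm.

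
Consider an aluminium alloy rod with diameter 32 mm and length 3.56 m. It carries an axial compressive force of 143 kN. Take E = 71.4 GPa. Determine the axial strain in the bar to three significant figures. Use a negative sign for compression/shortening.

A = 804.2 mm².
σ = N/A = -177.8 MPa; ε = σ/E = -177.8/71400 = -2.490e-03.

-0.00249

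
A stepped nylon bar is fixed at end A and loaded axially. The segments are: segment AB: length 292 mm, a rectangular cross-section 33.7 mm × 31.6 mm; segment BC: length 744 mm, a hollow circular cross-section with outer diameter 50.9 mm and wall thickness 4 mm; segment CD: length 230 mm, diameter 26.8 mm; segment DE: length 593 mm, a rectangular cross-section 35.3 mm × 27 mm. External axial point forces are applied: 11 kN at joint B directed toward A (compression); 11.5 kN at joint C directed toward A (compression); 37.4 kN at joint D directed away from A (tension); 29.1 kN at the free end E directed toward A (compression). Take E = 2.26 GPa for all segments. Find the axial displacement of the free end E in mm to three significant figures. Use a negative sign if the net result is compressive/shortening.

-10.0 mm

Internal axial forces (sectioning from the free end, tension +): N_DE = -29.1 kN, N_CD = 8.3 kN, N_BC = -3.2 kN, N_AB = -14.2 kN.
A_AB = 1065 mm².
A_BC = 589.4 mm².
A_CD = 564.1 mm².
A_DE = 953.1 mm².
δ_AB = -14200·292/(1065·2260) = -1.723 mm
δ_BC = -3200·744/(589.4·2260) = -1.787 mm
δ_CD = 8300·230/(564.1·2260) = 1.497 mm
δ_DE = -29100·593/(953.1·2260) = -8.011 mm
δ = Σδ_i = -10.02 mm.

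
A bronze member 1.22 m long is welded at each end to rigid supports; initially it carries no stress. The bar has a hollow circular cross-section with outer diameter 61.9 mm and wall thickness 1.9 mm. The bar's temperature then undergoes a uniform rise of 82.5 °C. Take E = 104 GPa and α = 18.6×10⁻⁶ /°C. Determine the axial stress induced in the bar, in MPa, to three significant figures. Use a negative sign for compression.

-160 MPa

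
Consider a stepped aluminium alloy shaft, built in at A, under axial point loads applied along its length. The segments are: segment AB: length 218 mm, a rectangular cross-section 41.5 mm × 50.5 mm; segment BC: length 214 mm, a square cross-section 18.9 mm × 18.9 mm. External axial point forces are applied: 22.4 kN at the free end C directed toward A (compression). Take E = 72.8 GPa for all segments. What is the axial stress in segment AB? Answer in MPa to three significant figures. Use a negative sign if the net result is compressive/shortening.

-10.7 MPa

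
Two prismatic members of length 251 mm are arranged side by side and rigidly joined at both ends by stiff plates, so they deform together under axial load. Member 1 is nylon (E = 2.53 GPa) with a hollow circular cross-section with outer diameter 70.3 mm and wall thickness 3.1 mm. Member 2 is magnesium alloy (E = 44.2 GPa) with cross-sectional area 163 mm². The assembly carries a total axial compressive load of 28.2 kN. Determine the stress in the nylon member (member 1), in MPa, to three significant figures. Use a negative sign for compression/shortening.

A_1 = 654.5 mm².
Equal strain + equilibrium ⇒ each member carries load in proportion to AE: A₁E₁ = 1656000 N, A₂E₂ = 7205000 N, ΣAE = 8860000 N.
σ₁ = P·E₁/ΣAE = -28200·2530/8860000 = -8.052 MPa.

-8.05 MPa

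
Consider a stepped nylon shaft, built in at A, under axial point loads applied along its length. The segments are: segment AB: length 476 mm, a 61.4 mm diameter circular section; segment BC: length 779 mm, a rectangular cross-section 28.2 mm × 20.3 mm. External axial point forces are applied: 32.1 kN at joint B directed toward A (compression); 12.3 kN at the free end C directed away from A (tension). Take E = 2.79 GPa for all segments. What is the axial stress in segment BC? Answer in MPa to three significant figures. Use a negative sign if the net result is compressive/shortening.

21.5 MPa

Internal axial forces (sectioning from the free end, tension +): N_BC = 12.3 kN, N_AB = -19.8 kN.
A_BC = 572.5 mm².
σ_BC = N_BC/A_BC = 12300/572.5 = 21.49 MPa.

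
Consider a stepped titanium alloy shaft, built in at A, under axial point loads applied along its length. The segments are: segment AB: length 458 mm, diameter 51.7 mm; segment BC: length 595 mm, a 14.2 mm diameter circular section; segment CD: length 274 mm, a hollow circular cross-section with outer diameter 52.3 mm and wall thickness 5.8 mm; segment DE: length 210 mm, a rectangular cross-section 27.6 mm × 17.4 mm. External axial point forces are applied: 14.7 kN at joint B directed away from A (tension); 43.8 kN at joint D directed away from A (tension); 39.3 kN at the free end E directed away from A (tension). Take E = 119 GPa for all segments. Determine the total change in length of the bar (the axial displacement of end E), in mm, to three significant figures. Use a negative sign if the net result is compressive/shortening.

3.17 mm

Internal axial forces (sectioning from the free end, tension +): N_DE = 39.3 kN, N_CD = 83.1 kN, N_BC = 83.1 kN, N_AB = 97.8 kN.
A_AB = 2099 mm².
A_BC = 158.4 mm².
A_CD = 847.3 mm².
A_DE = 480.2 mm².
δ_AB = 97800·458/(2099·119000) = 0.1793 mm
δ_BC = 83100·595/(158.4·119000) = 2.624 mm
δ_CD = 83100·274/(847.3·119000) = 0.2258 mm
δ_DE = 39300·210/(480.2·119000) = 0.1444 mm
δ = Σδ_i = 3.173 mm.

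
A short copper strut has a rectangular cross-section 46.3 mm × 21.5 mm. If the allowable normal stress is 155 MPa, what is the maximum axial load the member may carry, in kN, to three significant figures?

A = 995.4 mm².
P_max = σ_allow · A = 155 · 995.4 = 154300 N = 154.3 kN.

154 kN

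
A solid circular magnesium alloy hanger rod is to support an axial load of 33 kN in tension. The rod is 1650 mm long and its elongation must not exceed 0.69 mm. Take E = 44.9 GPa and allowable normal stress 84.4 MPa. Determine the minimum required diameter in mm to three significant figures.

47.3 mm

Required area A ≥ P/σ_allow = 33000/84.4 = 391 mm².
For a solid circular section, d ≥ √(4A/π) = 22.31 mm.
Elongation limit: A ≥ PL/(Eδ_allow) = 33000·1650/(44900·0.69) = 1758 mm² ⇒ d ≥ 47.3 mm.
The elongation limit governs.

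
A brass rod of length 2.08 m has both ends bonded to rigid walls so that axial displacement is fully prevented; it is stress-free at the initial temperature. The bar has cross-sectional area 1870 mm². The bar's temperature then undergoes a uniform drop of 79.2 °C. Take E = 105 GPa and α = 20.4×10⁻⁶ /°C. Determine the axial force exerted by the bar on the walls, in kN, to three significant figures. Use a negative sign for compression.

Free thermal expansion αLΔT = 20.4e-6 · 2080 · -79.2 = -3.361 mm.
The walls impose strain ε = −(-3.361)/2080 = 1.6157e-03; σ = Eε = 105000 · 1.6157e-03 = 169.6 MPa.
Wall reaction R = σ·A = 169.6·1870 = 317200 N = 317.2 kN.

317 kN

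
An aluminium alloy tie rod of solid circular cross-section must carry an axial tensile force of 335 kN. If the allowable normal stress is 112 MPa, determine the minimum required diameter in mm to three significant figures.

61.7 mm

Required area A ≥ P/σ_allow = 335000/112 = 2991 mm².
For a solid circular section, d ≥ √(4A/π) = 61.71 mm.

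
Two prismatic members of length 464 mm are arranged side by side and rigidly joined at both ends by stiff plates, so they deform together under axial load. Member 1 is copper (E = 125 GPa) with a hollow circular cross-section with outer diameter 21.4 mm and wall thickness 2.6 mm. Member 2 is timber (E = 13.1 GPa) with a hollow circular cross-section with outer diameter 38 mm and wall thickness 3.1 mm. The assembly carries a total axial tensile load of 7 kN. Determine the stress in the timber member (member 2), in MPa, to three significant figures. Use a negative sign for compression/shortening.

A_1 = 153.6 mm².
A_2 = 339.9 mm².
Equal strain + equilibrium ⇒ each member carries load in proportion to AE: A₁E₁ = 19200000 N, A₂E₂ = 4453000 N, ΣAE = 23650000 N.
σ₂ = P·E₂/ΣAE = 7000·13100/23650000 = 3.878 MPa.

3.88 MPa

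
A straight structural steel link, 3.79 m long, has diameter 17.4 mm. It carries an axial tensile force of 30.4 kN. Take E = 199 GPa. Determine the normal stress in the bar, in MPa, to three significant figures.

128 MPa

A = 237.8 mm².
σ = N/A = 30400/237.8 = 127.8 MPa.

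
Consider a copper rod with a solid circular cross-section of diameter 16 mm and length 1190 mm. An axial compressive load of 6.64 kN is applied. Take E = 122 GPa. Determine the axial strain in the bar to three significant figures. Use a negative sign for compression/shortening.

A = 201.1 mm².
σ = N/A = -33.02 MPa; ε = σ/E = -33.02/122000 = -2.707e-04.

-2.71e-04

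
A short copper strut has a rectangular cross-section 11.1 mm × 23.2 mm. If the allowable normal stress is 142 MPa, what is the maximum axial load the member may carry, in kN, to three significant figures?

36.6 kN

A = 257.5 mm².
P_max = σ_allow · A = 142 · 257.5 = 36570 N = 36.57 kN.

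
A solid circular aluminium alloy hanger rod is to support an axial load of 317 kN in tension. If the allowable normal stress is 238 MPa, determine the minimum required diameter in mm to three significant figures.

Required area A ≥ P/σ_allow = 317000/238 = 1332 mm².
For a solid circular section, d ≥ √(4A/π) = 41.18 mm.

41.2 mm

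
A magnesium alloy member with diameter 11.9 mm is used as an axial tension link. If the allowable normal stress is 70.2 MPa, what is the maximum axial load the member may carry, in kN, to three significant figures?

7.81 kN

A = 111.2 mm².
P_max = σ_allow · A = 70.2 · 111.2 = 7808 N = 7.808 kN.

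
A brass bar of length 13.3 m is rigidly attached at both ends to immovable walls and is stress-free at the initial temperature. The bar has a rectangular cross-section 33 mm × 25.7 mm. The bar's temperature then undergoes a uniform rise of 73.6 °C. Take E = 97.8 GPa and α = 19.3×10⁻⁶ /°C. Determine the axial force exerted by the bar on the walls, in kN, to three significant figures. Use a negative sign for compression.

-118 kN

Free thermal expansion αLΔT = 19.3e-6 · 13300 · 73.6 = 18.89 mm.
The walls impose strain ε = −(18.89)/13300 = -1.4205e-03; σ = Eε = 97800 · -1.4205e-03 = -138.9 MPa.
Wall reaction R = σ·A = -138.9·848.1 = -117800 N = -117.8 kN.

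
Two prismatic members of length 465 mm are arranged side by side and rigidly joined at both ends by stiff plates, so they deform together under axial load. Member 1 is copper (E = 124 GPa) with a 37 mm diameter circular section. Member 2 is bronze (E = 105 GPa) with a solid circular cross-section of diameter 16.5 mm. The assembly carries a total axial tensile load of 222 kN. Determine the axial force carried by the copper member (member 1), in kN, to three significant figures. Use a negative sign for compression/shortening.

A_1 = 1075 mm².
A_2 = 213.8 mm².
Equal strain + equilibrium ⇒ each member carries load in proportion to AE: A₁E₁ = 133300000 N, A₂E₂ = 22450000 N, ΣAE = 155800000 N.
F₁ = P·A₁E₁/ΣAE = 222000·133300000/155800000 = 190000 N.

190 kN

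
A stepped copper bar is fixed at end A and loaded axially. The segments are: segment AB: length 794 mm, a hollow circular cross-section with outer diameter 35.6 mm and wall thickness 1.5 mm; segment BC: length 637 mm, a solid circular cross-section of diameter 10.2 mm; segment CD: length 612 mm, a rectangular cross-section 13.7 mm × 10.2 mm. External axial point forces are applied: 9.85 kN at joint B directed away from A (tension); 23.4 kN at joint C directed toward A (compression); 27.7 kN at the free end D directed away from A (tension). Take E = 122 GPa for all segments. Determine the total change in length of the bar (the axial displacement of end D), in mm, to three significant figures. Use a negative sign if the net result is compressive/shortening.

1.84 mm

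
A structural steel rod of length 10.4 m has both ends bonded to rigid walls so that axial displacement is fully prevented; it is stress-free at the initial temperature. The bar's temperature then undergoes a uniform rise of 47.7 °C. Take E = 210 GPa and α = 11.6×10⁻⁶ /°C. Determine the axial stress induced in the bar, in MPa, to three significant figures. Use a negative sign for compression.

-116 MPa

Free thermal expansion αLΔT = 11.6e-6 · 10400 · 47.7 = 5.755 mm.
The walls impose strain ε = −(5.755)/10400 = -5.5332e-04; σ = Eε = 210000 · -5.5332e-04 = -116.2 MPa.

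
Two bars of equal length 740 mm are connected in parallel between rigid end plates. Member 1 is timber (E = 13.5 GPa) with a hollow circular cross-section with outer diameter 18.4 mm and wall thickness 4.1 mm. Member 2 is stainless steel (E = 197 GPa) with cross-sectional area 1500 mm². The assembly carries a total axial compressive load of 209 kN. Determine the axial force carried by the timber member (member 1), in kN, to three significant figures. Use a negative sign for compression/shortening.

-1.74 kN

A_1 = 184.2 mm².
Equal strain + equilibrium ⇒ each member carries load in proportion to AE: A₁E₁ = 2487000 N, A₂E₂ = 295500000 N, ΣAE = 298000000 N.
F₁ = P·A₁E₁/ΣAE = -209000·2487000/298000000 = -1744 N.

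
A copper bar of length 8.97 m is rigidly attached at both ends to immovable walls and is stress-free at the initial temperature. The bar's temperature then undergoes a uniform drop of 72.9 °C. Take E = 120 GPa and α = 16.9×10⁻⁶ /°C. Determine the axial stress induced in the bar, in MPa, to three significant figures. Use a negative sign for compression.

Free thermal expansion αLΔT = 16.9e-6 · 8970 · -72.9 = -11.05 mm.
The walls impose strain ε = −(-11.05)/8970 = 1.2320e-03; σ = Eε = 120000 · 1.2320e-03 = 147.8 MPa.

148 MPa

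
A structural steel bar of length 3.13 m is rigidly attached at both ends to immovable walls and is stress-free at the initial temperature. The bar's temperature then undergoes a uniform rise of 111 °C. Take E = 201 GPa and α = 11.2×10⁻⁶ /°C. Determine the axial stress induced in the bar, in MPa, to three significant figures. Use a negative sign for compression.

Free thermal expansion αLΔT = 11.2e-6 · 3130 · 111 = 3.891 mm.
The walls impose strain ε = −(3.891)/3130 = -1.2432e-03; σ = Eε = 201000 · -1.2432e-03 = -249.9 MPa.

-250 MPa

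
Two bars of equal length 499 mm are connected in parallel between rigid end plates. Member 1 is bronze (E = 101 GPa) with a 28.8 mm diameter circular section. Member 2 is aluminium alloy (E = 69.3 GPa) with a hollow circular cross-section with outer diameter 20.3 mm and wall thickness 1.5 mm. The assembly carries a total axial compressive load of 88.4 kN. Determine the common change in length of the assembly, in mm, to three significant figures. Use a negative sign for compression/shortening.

-0.613 mm

A_1 = 651.4 mm².
A_2 = 88.59 mm².
Equal strain + equilibrium ⇒ each member carries load in proportion to AE: A₁E₁ = 65800000 N, A₂E₂ = 6139000 N, ΣAE = 71930000 N.
δ = PL/ΣAE = -88400·499/71930000 = -0.6132 mm.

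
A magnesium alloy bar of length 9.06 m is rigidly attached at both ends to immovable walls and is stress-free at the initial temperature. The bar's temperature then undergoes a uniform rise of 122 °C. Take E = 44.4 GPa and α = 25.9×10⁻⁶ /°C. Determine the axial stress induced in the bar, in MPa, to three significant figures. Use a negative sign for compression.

Free thermal expansion αLΔT = 25.9e-6 · 9060 · 122 = 28.63 mm.
The walls impose strain ε = −(28.63)/9060 = -3.1598e-03; σ = Eε = 44400 · -3.1598e-03 = -140.3 MPa.

-140 MPa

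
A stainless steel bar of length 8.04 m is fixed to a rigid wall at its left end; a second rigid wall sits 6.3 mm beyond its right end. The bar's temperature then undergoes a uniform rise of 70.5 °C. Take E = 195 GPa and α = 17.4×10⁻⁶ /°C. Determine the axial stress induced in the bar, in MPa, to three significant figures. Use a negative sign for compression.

-86.4 MPa

Free thermal expansion αLΔT = 17.4e-6 · 8040 · 70.5 = 9.863 mm.
The walls engage after the gap closes; constrained expansion = 9.863 − 6.3 = 3.563 mm.
The walls impose strain ε = −(3.563)/8040 = -4.4312e-04; σ = Eε = 195000 · -4.4312e-04 = -86.41 MPa.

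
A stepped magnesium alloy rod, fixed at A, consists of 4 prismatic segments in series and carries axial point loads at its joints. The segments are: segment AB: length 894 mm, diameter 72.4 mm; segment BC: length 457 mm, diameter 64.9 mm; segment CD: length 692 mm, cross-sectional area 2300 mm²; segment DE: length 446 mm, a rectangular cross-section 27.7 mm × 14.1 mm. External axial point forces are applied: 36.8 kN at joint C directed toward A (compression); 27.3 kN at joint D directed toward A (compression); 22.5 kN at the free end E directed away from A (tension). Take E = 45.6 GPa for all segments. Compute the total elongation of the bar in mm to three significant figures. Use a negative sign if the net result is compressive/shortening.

0.208 mm

Internal axial forces (sectioning from the free end, tension +): N_DE = 22.5 kN, N_CD = -4.8 kN, N_BC = -41.6 kN, N_AB = -41.6 kN.
A_AB = 4117 mm².
A_BC = 3308 mm².
A_DE = 390.6 mm².
δ_AB = -41600·894/(4117·45600) = -0.1981 mm
δ_BC = -41600·457/(3308·45600) = -0.126 mm
δ_CD = -4800·692/(2300·45600) = -0.03167 mm
δ_DE = 22500·446/(390.6·45600) = 0.5634 mm
δ = Σδ_i = 0.2076 mm.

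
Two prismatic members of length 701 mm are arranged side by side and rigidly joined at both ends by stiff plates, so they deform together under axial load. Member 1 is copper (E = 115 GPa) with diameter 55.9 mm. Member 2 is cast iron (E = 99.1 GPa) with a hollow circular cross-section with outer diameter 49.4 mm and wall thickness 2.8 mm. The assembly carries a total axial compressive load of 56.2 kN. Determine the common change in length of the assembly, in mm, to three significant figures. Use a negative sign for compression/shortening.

-0.122 mm

A_1 = 2454 mm².
A_2 = 409.9 mm².
Equal strain + equilibrium ⇒ each member carries load in proportion to AE: A₁E₁ = 282200000 N, A₂E₂ = 40620000 N, ΣAE = 322900000 N.
δ = PL/ΣAE = -56200·701/322900000 = -0.122 mm.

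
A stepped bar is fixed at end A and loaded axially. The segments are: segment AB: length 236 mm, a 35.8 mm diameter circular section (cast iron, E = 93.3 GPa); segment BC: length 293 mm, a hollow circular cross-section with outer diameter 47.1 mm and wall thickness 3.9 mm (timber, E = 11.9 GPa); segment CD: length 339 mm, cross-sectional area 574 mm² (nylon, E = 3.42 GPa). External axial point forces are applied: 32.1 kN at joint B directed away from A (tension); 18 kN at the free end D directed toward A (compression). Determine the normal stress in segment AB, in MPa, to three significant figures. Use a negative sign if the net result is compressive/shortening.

14.0 MPa

Internal axial forces (sectioning from the free end, tension +): N_CD = -18 kN, N_BC = -18 kN, N_AB = 14.1 kN.
A_AB = 1007 mm².
σ_AB = N_AB/A_AB = 14100/1007 = 14.01 MPa.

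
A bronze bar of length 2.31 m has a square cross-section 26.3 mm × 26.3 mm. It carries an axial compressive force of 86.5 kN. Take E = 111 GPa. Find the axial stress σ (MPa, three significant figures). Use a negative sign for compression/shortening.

-125 MPa

A = 691.7 mm².
σ = N/A = -86500/691.7 = -125.1 MPa.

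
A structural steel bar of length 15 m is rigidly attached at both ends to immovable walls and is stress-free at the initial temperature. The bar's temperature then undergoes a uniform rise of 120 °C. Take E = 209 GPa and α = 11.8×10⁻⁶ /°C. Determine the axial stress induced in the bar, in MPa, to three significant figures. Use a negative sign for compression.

Free thermal expansion αLΔT = 11.8e-6 · 15000 · 120 = 21.24 mm.
The walls impose strain ε = −(21.24)/15000 = -1.4160e-03; σ = Eε = 209000 · -1.4160e-03 = -295.9 MPa.

-296 MPa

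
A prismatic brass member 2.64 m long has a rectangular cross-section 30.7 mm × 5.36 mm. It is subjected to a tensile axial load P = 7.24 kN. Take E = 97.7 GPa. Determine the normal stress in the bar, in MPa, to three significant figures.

A = 164.6 mm².
σ = N/A = 7240/164.6 = 44 MPa.

44.0 MPa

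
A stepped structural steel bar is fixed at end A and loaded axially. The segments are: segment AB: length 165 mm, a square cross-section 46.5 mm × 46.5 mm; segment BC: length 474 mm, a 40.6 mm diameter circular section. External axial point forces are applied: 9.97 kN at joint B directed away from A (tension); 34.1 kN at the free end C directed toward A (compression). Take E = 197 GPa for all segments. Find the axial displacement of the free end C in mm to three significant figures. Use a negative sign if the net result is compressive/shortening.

-0.0727 mm

Internal axial forces (sectioning from the free end, tension +): N_BC = -34.1 kN, N_AB = -24.13 kN.
A_AB = 2162 mm².
A_BC = 1295 mm².
δ_AB = -24130·165/(2162·197000) = -0.009347 mm
δ_BC = -34100·474/(1295·197000) = -0.06338 mm
δ = Σδ_i = -0.07272 mm.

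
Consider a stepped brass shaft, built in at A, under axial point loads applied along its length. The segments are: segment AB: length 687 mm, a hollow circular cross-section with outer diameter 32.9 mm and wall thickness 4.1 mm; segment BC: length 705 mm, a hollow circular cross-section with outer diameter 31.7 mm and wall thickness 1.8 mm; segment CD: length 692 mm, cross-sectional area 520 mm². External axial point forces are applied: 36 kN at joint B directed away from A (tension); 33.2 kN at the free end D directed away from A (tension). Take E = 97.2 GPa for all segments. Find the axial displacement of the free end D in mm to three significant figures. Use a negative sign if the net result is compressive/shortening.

3.20 mm

Internal axial forces (sectioning from the free end, tension +): N_CD = 33.2 kN, N_BC = 33.2 kN, N_AB = 69.2 kN.
A_AB = 371 mm².
A_BC = 169.1 mm².
δ_AB = 69200·687/(371·97200) = 1.318 mm
δ_BC = 33200·705/(169.1·97200) = 1.424 mm
δ_CD = 33200·692/(520·97200) = 0.4545 mm
δ = Σδ_i = 3.197 mm.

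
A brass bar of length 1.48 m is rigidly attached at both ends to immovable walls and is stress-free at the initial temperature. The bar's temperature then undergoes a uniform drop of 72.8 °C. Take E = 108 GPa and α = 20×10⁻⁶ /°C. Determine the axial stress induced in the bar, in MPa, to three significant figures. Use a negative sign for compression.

Free thermal expansion αLΔT = 20e-6 · 1480 · -72.8 = -2.155 mm.
The walls impose strain ε = −(-2.155)/1480 = 1.4560e-03; σ = Eε = 108000 · 1.4560e-03 = 157.2 MPa.

157 MPa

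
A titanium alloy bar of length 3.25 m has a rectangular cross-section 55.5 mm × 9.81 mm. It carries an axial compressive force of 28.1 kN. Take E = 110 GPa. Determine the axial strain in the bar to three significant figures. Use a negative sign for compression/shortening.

-4.69e-04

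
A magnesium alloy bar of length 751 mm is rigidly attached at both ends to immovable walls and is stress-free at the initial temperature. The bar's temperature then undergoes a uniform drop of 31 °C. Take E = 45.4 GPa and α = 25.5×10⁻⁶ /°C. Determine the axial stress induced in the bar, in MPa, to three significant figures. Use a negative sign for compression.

35.9 MPa

Free thermal expansion αLΔT = 25.5e-6 · 751 · -31 = -0.5937 mm.
The walls impose strain ε = −(-0.5937)/751 = 7.9050e-04; σ = Eε = 45400 · 7.9050e-04 = 35.89 MPa.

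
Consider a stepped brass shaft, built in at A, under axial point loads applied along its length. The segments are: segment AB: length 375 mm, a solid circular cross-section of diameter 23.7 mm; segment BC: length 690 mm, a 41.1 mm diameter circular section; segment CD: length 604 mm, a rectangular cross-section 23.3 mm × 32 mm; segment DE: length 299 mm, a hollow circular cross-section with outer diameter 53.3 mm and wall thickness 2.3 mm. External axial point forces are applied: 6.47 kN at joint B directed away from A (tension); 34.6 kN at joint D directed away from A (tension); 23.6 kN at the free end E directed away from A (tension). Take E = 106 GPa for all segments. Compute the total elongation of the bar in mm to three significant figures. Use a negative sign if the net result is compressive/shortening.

Internal axial forces (sectioning from the free end, tension +): N_DE = 23.6 kN, N_CD = 58.2 kN, N_BC = 58.2 kN, N_AB = 64.67 kN.
A_AB = 441.2 mm².
A_BC = 1327 mm².
A_CD = 745.6 mm².
A_DE = 368.5 mm².
δ_AB = 64670·375/(441.2·106000) = 0.5186 mm
δ_BC = 58200·690/(1327·106000) = 0.2856 mm
δ_CD = 58200·604/(745.6·106000) = 0.4448 mm
δ_DE = 23600·299/(368.5·106000) = 0.1806 mm
δ = Σδ_i = 1.43 mm.

1.43 mm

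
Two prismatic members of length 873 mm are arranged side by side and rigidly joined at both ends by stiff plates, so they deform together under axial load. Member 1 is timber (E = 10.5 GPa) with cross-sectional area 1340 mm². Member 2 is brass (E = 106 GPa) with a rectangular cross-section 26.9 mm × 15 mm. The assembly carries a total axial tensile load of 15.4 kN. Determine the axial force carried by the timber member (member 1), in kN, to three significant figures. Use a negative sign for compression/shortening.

A_2 = 403.5 mm².
Equal strain + equilibrium ⇒ each member carries load in proportion to AE: A₁E₁ = 14070000 N, A₂E₂ = 42770000 N, ΣAE = 56840000 N.
F₁ = P·A₁E₁/ΣAE = 15400·14070000/56840000 = 3812 N.

3.81 kN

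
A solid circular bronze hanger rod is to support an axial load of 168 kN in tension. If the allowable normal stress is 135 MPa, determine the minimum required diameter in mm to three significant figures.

Required area A ≥ P/σ_allow = 168000/135 = 1244 mm².
For a solid circular section, d ≥ √(4A/π) = 39.81 mm.

39.8 mm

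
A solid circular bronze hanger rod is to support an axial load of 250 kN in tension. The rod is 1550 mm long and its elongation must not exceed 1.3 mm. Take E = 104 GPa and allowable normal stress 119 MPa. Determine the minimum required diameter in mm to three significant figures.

Required area A ≥ P/σ_allow = 250000/119 = 2101 mm².
For a solid circular section, d ≥ √(4A/π) = 51.72 mm.
Elongation limit: A ≥ PL/(Eδ_allow) = 250000·1550/(104000·1.3) = 2866 mm² ⇒ d ≥ 60.41 mm.
The elongation limit governs.

60.4 mm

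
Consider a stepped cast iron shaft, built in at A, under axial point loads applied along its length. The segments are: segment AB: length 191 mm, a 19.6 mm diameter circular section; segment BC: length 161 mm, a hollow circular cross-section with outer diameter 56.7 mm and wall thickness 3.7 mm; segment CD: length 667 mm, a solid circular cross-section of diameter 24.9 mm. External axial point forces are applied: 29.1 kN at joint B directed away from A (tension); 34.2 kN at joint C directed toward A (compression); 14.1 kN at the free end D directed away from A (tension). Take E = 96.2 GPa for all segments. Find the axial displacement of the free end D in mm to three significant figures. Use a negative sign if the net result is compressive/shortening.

Internal axial forces (sectioning from the free end, tension +): N_CD = 14.1 kN, N_BC = -20.1 kN, N_AB = 9 kN.
A_AB = 301.7 mm².
A_BC = 616.1 mm².
A_CD = 487 mm².
δ_AB = 9000·191/(301.7·96200) = 0.05922 mm
δ_BC = -20100·161/(616.1·96200) = -0.0546 mm
δ_CD = 14100·667/(487·96200) = 0.2008 mm
δ = Σδ_i = 0.2054 mm.

0.205 mm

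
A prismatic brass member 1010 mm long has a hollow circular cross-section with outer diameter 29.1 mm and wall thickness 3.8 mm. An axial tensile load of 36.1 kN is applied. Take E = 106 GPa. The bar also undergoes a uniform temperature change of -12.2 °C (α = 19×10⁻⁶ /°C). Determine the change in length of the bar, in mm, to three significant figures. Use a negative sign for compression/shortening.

A = 302 mm².
δ_mech = NL/(AE) = 36100·1010/(302·106000) = 1.139 mm.
δ_thermal = αLΔT = 19e-6·1010·-12.2 = -0.2341 mm.
δ = δ_mech + δ_thermal = 0.9047 mm.

0.905 mm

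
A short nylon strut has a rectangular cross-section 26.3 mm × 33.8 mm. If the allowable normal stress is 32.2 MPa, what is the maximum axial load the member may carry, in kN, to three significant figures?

A = 888.9 mm².
P_max = σ_allow · A = 32.2 · 888.9 = 28620 N = 28.62 kN.

28.6 kN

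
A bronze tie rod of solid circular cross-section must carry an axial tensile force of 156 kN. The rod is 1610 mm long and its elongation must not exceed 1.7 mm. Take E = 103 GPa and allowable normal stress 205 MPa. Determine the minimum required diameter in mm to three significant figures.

Required area A ≥ P/σ_allow = 156000/205 = 761 mm².
For a solid circular section, d ≥ √(4A/π) = 31.13 mm.
Elongation limit: A ≥ PL/(Eδ_allow) = 156000·1610/(103000·1.7) = 1434 mm² ⇒ d ≥ 42.74 mm.
The elongation limit governs.

42.7 mm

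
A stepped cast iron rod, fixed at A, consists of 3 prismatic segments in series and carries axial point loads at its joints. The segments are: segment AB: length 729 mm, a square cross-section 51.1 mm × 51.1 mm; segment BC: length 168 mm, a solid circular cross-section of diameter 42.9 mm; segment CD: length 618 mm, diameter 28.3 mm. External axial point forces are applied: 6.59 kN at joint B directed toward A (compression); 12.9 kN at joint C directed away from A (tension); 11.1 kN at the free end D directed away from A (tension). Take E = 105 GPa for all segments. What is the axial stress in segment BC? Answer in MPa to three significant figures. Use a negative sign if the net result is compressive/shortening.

Internal axial forces (sectioning from the free end, tension +): N_CD = 11.1 kN, N_BC = 24 kN, N_AB = 17.41 kN.
A_BC = 1445 mm².
σ_BC = N_BC/A_BC = 24000/1445 = 16.6 MPa.

16.6 MPa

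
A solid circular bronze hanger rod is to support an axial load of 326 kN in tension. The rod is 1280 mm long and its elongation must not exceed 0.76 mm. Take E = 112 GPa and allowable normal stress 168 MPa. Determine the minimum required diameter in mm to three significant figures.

Required area A ≥ P/σ_allow = 326000/168 = 1940 mm².
For a solid circular section, d ≥ √(4A/π) = 49.71 mm.
Elongation limit: A ≥ PL/(Eδ_allow) = 326000·1280/(112000·0.76) = 4902 mm² ⇒ d ≥ 79 mm.
The elongation limit governs.

79.0 mm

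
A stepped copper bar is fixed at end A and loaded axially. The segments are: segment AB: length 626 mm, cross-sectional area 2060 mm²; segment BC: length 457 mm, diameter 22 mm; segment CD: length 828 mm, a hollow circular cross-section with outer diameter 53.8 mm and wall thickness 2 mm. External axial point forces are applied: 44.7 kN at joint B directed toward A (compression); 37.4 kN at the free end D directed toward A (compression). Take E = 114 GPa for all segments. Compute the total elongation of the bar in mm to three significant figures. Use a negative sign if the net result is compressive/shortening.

Internal axial forces (sectioning from the free end, tension +): N_CD = -37.4 kN, N_BC = -37.4 kN, N_AB = -82.1 kN.
A_BC = 380.1 mm².
A_CD = 325.5 mm².
δ_AB = -82100·626/(2060·114000) = -0.2188 mm
δ_BC = -37400·457/(380.1·114000) = -0.3944 mm
δ_CD = -37400·828/(325.5·114000) = -0.8346 mm
δ = Σδ_i = -1.448 mm.

-1.45 mm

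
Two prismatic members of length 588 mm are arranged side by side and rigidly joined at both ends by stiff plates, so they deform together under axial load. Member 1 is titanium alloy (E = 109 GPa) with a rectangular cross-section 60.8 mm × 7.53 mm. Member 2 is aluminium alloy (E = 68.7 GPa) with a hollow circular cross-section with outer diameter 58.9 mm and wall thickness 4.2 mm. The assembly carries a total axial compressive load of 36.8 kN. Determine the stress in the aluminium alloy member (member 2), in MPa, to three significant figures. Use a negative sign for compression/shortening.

-25.4 MPa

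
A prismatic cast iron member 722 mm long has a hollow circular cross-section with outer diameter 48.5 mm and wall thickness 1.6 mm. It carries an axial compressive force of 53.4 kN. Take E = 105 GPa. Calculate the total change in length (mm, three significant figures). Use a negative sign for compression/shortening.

A = 235.7 mm².
δ_mech = NL/(AE) = -53400·722/(235.7·105000) = -1.558 mm.

-1.56 mm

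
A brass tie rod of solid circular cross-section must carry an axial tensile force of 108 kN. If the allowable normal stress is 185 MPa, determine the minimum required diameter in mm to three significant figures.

27.3 mm

Required area A ≥ P/σ_allow = 108000/185 = 583.8 mm².
For a solid circular section, d ≥ √(4A/π) = 27.26 mm.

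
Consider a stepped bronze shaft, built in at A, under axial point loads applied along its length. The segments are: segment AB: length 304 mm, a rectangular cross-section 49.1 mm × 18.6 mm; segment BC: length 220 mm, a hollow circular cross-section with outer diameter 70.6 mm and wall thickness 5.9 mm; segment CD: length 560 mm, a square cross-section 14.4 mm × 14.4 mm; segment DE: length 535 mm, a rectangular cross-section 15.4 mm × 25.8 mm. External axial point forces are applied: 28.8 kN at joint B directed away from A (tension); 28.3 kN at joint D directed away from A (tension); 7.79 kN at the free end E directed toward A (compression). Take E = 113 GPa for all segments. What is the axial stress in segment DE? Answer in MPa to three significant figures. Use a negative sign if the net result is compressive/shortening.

-19.6 MPa

Internal axial forces (sectioning from the free end, tension +): N_DE = -7.79 kN, N_CD = 20.51 kN, N_BC = 20.51 kN, N_AB = 49.31 kN.
A_DE = 397.3 mm².
σ_DE = N_DE/A_DE = -7790/397.3 = -19.61 MPa.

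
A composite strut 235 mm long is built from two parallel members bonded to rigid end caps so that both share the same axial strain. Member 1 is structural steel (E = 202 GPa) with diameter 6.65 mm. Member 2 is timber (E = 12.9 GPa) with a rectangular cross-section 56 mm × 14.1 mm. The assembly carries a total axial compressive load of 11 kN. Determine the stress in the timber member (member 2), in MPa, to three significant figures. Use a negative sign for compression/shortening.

A_1 = 34.73 mm².
A_2 = 789.6 mm².
Equal strain + equilibrium ⇒ each member carries load in proportion to AE: A₁E₁ = 7016000 N, A₂E₂ = 10190000 N, ΣAE = 17200000 N.
σ₂ = P·E₂/ΣAE = -11000·12900/17200000 = -8.249 MPa.

-8.25 MPa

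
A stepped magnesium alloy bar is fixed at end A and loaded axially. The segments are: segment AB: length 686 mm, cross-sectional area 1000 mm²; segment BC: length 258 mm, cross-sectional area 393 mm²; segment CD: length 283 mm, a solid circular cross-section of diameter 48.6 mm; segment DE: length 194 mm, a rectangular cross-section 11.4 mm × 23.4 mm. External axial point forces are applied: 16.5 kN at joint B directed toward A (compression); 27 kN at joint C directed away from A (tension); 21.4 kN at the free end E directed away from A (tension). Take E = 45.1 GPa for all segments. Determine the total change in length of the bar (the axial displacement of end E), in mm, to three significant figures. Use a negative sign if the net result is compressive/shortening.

1.61 mm

Internal axial forces (sectioning from the free end, tension +): N_DE = 21.4 kN, N_CD = 21.4 kN, N_BC = 48.4 kN, N_AB = 31.9 kN.
A_CD = 1855 mm².
A_DE = 266.8 mm².
δ_AB = 31900·686/(1000·45100) = 0.4852 mm
δ_BC = 48400·258/(393·45100) = 0.7045 mm
δ_CD = 21400·283/(1855·45100) = 0.07239 mm
δ_DE = 21400·194/(266.8·45100) = 0.3451 mm
δ = Σδ_i = 1.607 mm.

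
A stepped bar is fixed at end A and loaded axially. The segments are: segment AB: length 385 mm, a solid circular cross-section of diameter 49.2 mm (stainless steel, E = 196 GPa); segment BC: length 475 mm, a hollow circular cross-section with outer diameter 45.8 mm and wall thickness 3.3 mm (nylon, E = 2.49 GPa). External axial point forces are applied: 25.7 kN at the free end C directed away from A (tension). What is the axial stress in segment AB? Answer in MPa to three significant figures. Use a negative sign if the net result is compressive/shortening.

13.5 MPa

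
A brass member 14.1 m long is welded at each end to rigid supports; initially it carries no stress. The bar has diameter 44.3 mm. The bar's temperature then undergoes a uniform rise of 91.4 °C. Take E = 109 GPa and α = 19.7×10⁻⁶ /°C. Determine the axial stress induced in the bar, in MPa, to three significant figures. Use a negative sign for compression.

-196 MPa

Free thermal expansion αLΔT = 19.7e-6 · 14100 · 91.4 = 25.39 mm.
The walls impose strain ε = −(25.39)/14100 = -1.8006e-03; σ = Eε = 109000 · -1.8006e-03 = -196.3 MPa.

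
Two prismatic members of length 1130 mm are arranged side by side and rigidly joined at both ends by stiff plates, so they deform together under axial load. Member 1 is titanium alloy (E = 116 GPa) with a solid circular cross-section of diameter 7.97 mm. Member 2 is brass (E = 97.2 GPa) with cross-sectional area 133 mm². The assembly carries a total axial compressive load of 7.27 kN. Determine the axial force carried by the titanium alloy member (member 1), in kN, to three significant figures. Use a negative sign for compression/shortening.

-2.25 kN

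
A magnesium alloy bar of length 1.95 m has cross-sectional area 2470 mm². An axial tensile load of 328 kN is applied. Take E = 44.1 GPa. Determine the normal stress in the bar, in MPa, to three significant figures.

σ = N/A = 328000/2470 = 132.8 MPa.

133 MPa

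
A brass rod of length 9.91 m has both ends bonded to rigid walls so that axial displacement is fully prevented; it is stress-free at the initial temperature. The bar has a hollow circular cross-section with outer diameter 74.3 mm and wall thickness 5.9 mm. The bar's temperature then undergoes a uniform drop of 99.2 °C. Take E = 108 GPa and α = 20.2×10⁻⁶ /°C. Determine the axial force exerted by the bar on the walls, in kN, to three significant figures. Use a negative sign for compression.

274 kN

Free thermal expansion αLΔT = 20.2e-6 · 9910 · -99.2 = -19.86 mm.
The walls impose strain ε = −(-19.86)/9910 = 2.0038e-03; σ = Eε = 108000 · 2.0038e-03 = 216.4 MPa.
Wall reaction R = σ·A = 216.4·1268 = 274400 N = 274.4 kN.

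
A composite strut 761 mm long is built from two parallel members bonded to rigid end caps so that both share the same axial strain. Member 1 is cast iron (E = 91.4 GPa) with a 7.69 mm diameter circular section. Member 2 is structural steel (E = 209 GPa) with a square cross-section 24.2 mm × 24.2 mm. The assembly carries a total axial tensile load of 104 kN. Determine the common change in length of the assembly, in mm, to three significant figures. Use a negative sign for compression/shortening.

0.625 mm

A_1 = 46.45 mm².
A_2 = 585.6 mm².
Equal strain + equilibrium ⇒ each member carries load in proportion to AE: A₁E₁ = 4245000 N, A₂E₂ = 122400000 N, ΣAE = 126600000 N.
δ = PL/ΣAE = 104000·761/126600000 = 0.6249 mm.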